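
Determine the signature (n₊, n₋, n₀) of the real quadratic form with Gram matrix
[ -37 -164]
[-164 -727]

step 0: pivot -37 → sign −
step 1: pivot -3/37 → sign −
signature = (0, 2, 0)

Answer: (0, 2, 0)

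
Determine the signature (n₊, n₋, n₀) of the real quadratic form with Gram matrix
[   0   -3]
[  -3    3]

step 0: pivot 3 → sign +
step 1: pivot -3 → sign −
signature = (1, 1, 0)

Answer: (1, 1, 0)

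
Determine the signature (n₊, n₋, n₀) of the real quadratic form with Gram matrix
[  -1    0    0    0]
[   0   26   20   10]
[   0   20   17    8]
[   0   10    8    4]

Answer: (3, 1, 0)

Derivation:
step 0: pivot -1 → sign −
step 1: pivot 26 → sign +
step 2: pivot 21/13 → sign +
step 3: pivot 2/21 → sign +
signature = (3, 1, 0)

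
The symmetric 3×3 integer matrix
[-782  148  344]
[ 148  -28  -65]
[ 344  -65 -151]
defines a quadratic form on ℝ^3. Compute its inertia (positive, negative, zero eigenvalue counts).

Answer: (1, 2, 0)

Derivation:
step 0: pivot -782 → sign −
step 1: pivot 4/391 → sign +
step 2: pivot -3/4 → sign −
signature = (1, 2, 0)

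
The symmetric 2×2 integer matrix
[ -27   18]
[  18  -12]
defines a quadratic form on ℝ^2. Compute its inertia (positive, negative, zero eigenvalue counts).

step 0: pivot -27 → sign −
step 1: row/col 1 already zero → sign 0
signature = (0, 1, 1)

Answer: (0, 1, 1)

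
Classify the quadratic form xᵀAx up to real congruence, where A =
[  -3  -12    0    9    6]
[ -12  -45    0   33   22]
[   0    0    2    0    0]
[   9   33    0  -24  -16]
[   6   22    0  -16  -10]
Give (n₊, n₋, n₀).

Answer: (3, 1, 1)

Derivation:
step 0: pivot -3 → sign −
step 1: pivot 3 → sign +
step 2: pivot 2 → sign +
step 3: pivot 2/3 → sign +
step 4: row/col 4 already zero → sign 0
signature = (3, 1, 1)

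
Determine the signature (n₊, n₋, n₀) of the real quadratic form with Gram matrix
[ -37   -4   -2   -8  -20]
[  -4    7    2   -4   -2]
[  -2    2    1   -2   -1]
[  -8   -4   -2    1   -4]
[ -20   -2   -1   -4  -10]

step 0: pivot -37 → sign −
step 1: pivot 275/37 → sign +
step 2: pivot 123/275 → sign +
step 3: pivot 21/41 → sign +
step 4: pivot 3/7 → sign +
signature = (4, 1, 0)

Answer: (4, 1, 0)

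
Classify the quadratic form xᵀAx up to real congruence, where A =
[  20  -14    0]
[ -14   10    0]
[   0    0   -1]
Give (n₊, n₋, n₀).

step 0: pivot 20 → sign +
step 1: pivot 1/5 → sign +
step 2: pivot -1 → sign −
signature = (2, 1, 0)

Answer: (2, 1, 0)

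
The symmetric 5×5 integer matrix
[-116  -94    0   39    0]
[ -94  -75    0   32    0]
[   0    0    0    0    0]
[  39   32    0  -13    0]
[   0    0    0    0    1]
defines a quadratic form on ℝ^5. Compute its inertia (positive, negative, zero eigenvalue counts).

step 0: pivot -116 → sign −
step 1: pivot 34/29 → sign +
step 2: pivot -3/136 → sign −
step 3: pivot 1 → sign +
step 4: row/col 4 already zero → sign 0
signature = (2, 2, 1)

Answer: (2, 2, 1)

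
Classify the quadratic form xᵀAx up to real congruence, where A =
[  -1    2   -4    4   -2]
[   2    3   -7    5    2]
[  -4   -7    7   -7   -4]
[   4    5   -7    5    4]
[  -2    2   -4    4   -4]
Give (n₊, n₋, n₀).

step 0: pivot -1 → sign −
step 1: pivot 7 → sign +
step 2: pivot -64/7 → sign −
step 3: pivot -9/16 → sign −
step 4: pivot -2/9 → sign −
signature = (1, 4, 0)

Answer: (1, 4, 0)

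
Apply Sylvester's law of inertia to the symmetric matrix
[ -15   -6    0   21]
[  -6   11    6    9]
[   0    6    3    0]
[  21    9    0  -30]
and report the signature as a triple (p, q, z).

Answer: (2, 2, 0)

Derivation:
step 0: pivot -15 → sign −
step 1: pivot 67/5 → sign +
step 2: pivot 21/67 → sign +
step 3: pivot -6/7 → sign −
signature = (2, 2, 0)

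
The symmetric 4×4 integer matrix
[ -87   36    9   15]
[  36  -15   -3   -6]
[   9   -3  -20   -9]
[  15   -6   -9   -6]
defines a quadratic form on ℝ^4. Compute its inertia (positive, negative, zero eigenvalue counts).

step 0: pivot -87 → sign −
step 1: pivot -3/29 → sign −
step 2: pivot -14 → sign −
step 3: pivot -3/7 → sign −
signature = (0, 4, 0)

Answer: (0, 4, 0)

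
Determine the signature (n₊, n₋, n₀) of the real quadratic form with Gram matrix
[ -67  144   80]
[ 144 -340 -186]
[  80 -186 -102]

Answer: (1, 2, 0)

Derivation:
step 0: pivot -67 → sign −
step 1: pivot -2044/67 → sign −
step 2: pivot 1/511 → sign +
signature = (1, 2, 0)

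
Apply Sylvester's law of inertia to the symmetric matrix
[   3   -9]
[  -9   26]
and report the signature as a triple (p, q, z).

Answer: (1, 1, 0)

Derivation:
step 0: pivot 3 → sign +
step 1: pivot -1 → sign −
signature = (1, 1, 0)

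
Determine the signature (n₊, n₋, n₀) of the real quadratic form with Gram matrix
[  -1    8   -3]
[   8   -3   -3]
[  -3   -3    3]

step 0: pivot -1 → sign −
step 1: pivot 61 → sign +
step 2: pivot 3/61 → sign +
signature = (2, 1, 0)

Answer: (2, 1, 0)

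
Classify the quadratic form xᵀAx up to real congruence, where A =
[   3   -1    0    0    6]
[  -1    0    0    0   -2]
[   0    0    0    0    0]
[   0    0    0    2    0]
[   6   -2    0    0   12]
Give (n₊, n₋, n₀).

step 0: pivot 3 → sign +
step 1: pivot -1/3 → sign −
step 2: pivot 2 → sign +
step 3: row/col 3 already zero → sign 0
step 4: row/col 4 already zero → sign 0
signature = (2, 1, 2)

Answer: (2, 1, 2)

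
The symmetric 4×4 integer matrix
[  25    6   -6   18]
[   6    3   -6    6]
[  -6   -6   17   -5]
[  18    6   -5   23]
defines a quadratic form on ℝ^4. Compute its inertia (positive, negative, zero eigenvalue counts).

Answer: (4, 0, 0)

Derivation:
step 0: pivot 25 → sign +
step 1: pivot 39/25 → sign +
step 2: pivot 29/13 → sign +
step 3: pivot 6/29 → sign +
signature = (4, 0, 0)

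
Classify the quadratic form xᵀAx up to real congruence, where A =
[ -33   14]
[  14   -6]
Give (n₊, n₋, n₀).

step 0: pivot -33 → sign −
step 1: pivot -2/33 → sign −
signature = (0, 2, 0)

Answer: (0, 2, 0)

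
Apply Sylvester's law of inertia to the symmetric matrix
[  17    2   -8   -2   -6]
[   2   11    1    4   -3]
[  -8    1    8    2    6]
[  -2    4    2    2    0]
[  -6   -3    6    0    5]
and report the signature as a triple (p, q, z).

Answer: (4, 1, 0)

Derivation:
step 0: pivot 17 → sign +
step 1: pivot 183/17 → sign +
step 2: pivot 237/61 → sign +
step 3: pivot 6/79 → sign +
step 4: pivot -1 → sign −
signature = (4, 1, 0)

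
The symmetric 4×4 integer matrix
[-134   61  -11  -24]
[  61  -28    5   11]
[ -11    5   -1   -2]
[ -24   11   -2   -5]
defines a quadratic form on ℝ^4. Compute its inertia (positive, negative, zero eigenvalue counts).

Answer: (0, 4, 0)

Derivation:
step 0: pivot -134 → sign −
step 1: pivot -31/134 → sign −
step 2: pivot -3/31 → sign −
step 3: pivot -2/3 → sign −
signature = (0, 4, 0)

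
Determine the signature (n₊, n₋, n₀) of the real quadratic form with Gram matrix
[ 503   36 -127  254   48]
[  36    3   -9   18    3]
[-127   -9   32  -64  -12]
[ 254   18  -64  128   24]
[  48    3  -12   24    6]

Answer: (3, 1, 1)

Derivation:
step 0: pivot 503 → sign +
step 1: pivot 213/503 → sign +
step 2: pivot -6/71 → sign −
step 3: pivot 3/2 → sign +
step 4: row/col 4 already zero → sign 0
signature = (3, 1, 1)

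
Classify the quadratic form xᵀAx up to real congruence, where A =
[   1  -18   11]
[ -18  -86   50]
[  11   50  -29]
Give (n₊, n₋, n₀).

Answer: (2, 1, 0)

Derivation:
step 0: pivot 1 → sign +
step 1: pivot -410 → sign −
step 2: pivot 2/205 → sign +
signature = (2, 1, 0)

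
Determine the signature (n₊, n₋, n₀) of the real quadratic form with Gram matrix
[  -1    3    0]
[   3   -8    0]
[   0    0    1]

step 0: pivot -1 → sign −
step 1: pivot 1 → sign +
step 2: pivot 1 → sign +
signature = (2, 1, 0)

Answer: (2, 1, 0)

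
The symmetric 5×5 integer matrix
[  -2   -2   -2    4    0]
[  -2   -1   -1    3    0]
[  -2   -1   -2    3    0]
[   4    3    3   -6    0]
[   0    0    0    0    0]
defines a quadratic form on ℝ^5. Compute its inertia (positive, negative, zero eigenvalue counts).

Answer: (2, 2, 1)

Derivation:
step 0: pivot -2 → sign −
step 1: pivot 1 → sign +
step 2: pivot -1 → sign −
step 3: pivot 1 → sign +
step 4: row/col 4 already zero → sign 0
signature = (2, 2, 1)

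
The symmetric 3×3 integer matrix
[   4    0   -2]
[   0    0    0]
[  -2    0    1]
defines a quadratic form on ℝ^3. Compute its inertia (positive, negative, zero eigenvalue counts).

step 0: pivot 4 → sign +
step 1: row/col 1 already zero → sign 0
step 2: row/col 2 already zero → sign 0
signature = (1, 0, 2)

Answer: (1, 0, 2)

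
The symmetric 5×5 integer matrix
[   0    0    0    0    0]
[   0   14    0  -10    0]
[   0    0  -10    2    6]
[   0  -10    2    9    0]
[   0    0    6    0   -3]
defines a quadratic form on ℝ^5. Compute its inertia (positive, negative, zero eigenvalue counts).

step 0: pivot 14 → sign +
step 1: pivot -10 → sign −
step 2: pivot 79/35 → sign +
step 3: pivot -3/79 → sign −
step 4: row/col 4 already zero → sign 0
signature = (2, 2, 1)

Answer: (2, 2, 1)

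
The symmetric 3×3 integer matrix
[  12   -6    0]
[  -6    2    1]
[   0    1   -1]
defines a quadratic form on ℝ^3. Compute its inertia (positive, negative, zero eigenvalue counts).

step 0: pivot 12 → sign +
step 1: pivot -1 → sign −
step 2: row/col 2 already zero → sign 0
signature = (1, 1, 1)

Answer: (1, 1, 1)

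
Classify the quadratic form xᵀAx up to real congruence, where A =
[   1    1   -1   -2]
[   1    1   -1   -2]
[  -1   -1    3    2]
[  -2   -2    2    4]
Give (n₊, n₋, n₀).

step 0: pivot 1 → sign +
step 1: pivot 2 → sign +
step 2: row/col 2 already zero → sign 0
step 3: row/col 3 already zero → sign 0
signature = (2, 0, 2)

Answer: (2, 0, 2)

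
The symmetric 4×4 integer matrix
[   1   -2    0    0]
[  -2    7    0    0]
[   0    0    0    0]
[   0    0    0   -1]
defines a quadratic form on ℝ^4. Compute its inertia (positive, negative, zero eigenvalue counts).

step 0: pivot 1 → sign +
step 1: pivot 3 → sign +
step 2: pivot -1 → sign −
step 3: row/col 3 already zero → sign 0
signature = (2, 1, 1)

Answer: (2, 1, 1)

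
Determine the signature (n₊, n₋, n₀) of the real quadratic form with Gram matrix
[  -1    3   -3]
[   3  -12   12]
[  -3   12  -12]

step 0: pivot -1 → sign −
step 1: pivot -3 → sign −
step 2: row/col 2 already zero → sign 0
signature = (0, 2, 1)

Answer: (0, 2, 1)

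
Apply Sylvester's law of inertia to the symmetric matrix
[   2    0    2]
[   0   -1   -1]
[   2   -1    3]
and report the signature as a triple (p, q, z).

step 0: pivot 2 → sign +
step 1: pivot -1 → sign −
step 2: pivot 2 → sign +
signature = (2, 1, 0)

Answer: (2, 1, 0)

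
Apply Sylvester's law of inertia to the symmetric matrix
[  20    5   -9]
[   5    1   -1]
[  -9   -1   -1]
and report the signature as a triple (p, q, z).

Answer: (2, 1, 0)

Derivation:
step 0: pivot 20 → sign +
step 1: pivot -1/4 → sign −
step 2: pivot 6/5 → sign +
signature = (2, 1, 0)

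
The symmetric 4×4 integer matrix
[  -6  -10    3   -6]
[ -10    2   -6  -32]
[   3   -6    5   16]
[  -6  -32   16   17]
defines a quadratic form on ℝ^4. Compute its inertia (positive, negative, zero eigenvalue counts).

Answer: (2, 2, 0)

Derivation:
step 0: pivot -6 → sign −
step 1: pivot 56/3 → sign +
step 2: pivot 1/56 → sign +
step 3: pivot -3 → sign −
signature = (2, 2, 0)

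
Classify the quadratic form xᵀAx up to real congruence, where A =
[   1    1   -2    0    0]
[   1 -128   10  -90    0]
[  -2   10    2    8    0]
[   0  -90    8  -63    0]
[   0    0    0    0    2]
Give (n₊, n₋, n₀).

step 0: pivot 1 → sign +
step 1: pivot -129 → sign −
step 2: pivot -38/43 → sign −
step 3: pivot -1/19 → sign −
step 4: pivot 2 → sign +
signature = (2, 3, 0)

Answer: (2, 3, 0)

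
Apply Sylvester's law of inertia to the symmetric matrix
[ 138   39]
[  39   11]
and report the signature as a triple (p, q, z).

step 0: pivot 138 → sign +
step 1: pivot -1/46 → sign −
signature = (1, 1, 0)

Answer: (1, 1, 0)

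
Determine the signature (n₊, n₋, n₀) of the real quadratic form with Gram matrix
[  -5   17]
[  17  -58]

step 0: pivot -5 → sign −
step 1: pivot -1/5 → sign −
signature = (0, 2, 0)

Answer: (0, 2, 0)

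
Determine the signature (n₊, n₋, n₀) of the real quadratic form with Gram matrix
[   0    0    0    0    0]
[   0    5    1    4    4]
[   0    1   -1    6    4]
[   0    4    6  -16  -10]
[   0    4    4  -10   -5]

Answer: (3, 1, 1)

Derivation:
step 0: pivot 5 → sign +
step 1: pivot -6/5 → sign −
step 2: pivot 10/3 → sign +
step 3: pivot 1/5 → sign +
step 4: row/col 4 already zero → sign 0
signature = (3, 1, 1)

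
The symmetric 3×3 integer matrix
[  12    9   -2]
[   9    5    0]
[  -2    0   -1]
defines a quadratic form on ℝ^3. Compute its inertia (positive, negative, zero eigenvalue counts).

step 0: pivot 12 → sign +
step 1: pivot -7/4 → sign −
step 2: pivot -1/21 → sign −
signature = (1, 2, 0)

Answer: (1, 2, 0)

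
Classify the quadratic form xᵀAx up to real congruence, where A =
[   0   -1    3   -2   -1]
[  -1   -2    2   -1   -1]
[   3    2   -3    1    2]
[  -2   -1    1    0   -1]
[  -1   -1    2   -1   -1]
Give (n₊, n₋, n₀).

step 0: pivot -2 → sign −
step 1: pivot 1/2 → sign +
step 2: pivot -9 → sign −
step 3: row/col 3 already zero → sign 0
step 4: row/col 4 already zero → sign 0
signature = (1, 2, 2)

Answer: (1, 2, 2)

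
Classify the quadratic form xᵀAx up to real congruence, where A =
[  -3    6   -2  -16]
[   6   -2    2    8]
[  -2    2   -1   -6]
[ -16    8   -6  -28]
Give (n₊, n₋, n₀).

step 0: pivot -3 → sign −
step 1: pivot 10 → sign +
step 2: pivot -1/15 → sign −
step 3: row/col 3 already zero → sign 0
signature = (1, 2, 1)

Answer: (1, 2, 1)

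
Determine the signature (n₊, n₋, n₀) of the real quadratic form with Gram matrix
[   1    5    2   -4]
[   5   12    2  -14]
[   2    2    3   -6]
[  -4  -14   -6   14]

step 0: pivot 1 → sign +
step 1: pivot -13 → sign −
step 2: pivot 51/13 → sign +
step 3: pivot 2/51 → sign +
signature = (3, 1, 0)

Answer: (3, 1, 0)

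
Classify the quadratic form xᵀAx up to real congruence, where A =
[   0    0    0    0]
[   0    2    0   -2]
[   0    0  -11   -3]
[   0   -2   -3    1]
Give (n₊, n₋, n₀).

Answer: (1, 2, 1)

Derivation:
step 0: pivot 2 → sign +
step 1: pivot -11 → sign −
step 2: pivot -2/11 → sign −
step 3: row/col 3 already zero → sign 0
signature = (1, 2, 1)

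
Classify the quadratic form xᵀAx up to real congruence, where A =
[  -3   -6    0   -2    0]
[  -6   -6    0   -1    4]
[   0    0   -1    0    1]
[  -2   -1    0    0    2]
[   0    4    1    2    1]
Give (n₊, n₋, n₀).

step 0: pivot -3 → sign −
step 1: pivot 6 → sign +
step 2: pivot -1 → sign −
step 3: pivot -1/6 → sign −
step 4: pivot -2/3 → sign −
signature = (1, 4, 0)

Answer: (1, 4, 0)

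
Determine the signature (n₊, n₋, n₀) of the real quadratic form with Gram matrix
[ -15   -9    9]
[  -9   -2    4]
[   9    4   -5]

step 0: pivot -15 → sign −
step 1: pivot 17/5 → sign +
step 2: pivot -3/17 → sign −
signature = (1, 2, 0)

Answer: (1, 2, 0)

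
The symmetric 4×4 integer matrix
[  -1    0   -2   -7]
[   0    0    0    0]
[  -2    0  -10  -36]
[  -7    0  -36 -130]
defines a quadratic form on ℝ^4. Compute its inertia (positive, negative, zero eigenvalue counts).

Answer: (0, 3, 1)

Derivation:
step 0: pivot -1 → sign −
step 1: pivot -6 → sign −
step 2: pivot -1/3 → sign −
step 3: row/col 3 already zero → sign 0
signature = (0, 3, 1)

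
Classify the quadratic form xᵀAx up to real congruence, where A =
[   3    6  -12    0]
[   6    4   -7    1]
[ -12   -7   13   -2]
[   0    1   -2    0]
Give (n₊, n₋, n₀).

step 0: pivot 3 → sign +
step 1: pivot -8 → sign −
step 2: pivot 9/8 → sign +
step 3: pivot 1/9 → sign +
signature = (3, 1, 0)

Answer: (3, 1, 0)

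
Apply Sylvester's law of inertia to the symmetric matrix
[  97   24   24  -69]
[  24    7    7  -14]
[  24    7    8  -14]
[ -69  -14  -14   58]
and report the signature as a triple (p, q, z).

step 0: pivot 97 → sign +
step 1: pivot 103/97 → sign +
step 2: pivot 1 → sign +
step 3: pivot 3/103 → sign +
signature = (4, 0, 0)

Answer: (4, 0, 0)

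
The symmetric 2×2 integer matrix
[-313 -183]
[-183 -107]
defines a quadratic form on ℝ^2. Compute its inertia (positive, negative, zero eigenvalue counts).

Answer: (0, 2, 0)

Derivation:
step 0: pivot -313 → sign −
step 1: pivot -2/313 → sign −
signature = (0, 2, 0)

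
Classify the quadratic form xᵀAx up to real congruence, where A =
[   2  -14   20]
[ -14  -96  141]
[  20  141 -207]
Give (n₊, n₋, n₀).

step 0: pivot 2 → sign +
step 1: pivot -194 → sign −
step 2: pivot 3/194 → sign +
signature = (2, 1, 0)

Answer: (2, 1, 0)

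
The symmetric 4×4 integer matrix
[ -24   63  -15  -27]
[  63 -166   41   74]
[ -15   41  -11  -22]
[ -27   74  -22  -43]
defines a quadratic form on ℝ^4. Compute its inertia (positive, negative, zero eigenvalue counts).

Answer: (1, 3, 0)

Derivation:
step 0: pivot -24 → sign −
step 1: pivot -5/8 → sign −
step 2: pivot 13/5 → sign +
step 3: pivot -6/13 → sign −
signature = (1, 3, 0)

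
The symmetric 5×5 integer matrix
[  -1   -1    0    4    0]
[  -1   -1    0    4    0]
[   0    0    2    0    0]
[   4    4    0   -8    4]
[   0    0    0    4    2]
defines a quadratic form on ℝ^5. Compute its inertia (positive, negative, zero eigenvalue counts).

Answer: (2, 1, 2)

Derivation:
step 0: pivot -1 → sign −
step 1: pivot 2 → sign +
step 2: pivot 8 → sign +
step 3: row/col 3 already zero → sign 0
step 4: row/col 4 already zero → sign 0
signature = (2, 1, 2)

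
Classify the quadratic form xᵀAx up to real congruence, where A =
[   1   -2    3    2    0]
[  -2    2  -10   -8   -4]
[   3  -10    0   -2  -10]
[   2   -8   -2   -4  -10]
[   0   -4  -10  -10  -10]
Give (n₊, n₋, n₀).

step 0: pivot 1 → sign +
step 1: pivot -2 → sign −
step 2: pivot -1 → sign −
step 3: pivot 2 → sign +
step 4: pivot -2 → sign −
signature = (2, 3, 0)

Answer: (2, 3, 0)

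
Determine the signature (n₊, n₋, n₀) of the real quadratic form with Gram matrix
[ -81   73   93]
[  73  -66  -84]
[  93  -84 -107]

step 0: pivot -81 → sign −
step 1: pivot -17/81 → sign −
step 2: pivot -1/17 → sign −
signature = (0, 3, 0)

Answer: (0, 3, 0)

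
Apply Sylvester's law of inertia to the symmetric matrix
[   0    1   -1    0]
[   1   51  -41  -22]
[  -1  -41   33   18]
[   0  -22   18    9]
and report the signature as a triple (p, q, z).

step 0: pivot 51 → sign +
step 1: pivot -1/51 → sign −
step 2: pivot 2 → sign +
step 3: pivot 1 → sign +
signature = (3, 1, 0)

Answer: (3, 1, 0)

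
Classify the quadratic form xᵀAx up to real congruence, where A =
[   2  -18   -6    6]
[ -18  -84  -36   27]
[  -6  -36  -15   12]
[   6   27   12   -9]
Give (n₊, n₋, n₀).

Answer: (2, 2, 0)

Derivation:
step 0: pivot 2 → sign +
step 1: pivot -246 → sign −
step 2: pivot -3/41 → sign −
step 3: pivot 3/2 → sign +
signature = (2, 2, 0)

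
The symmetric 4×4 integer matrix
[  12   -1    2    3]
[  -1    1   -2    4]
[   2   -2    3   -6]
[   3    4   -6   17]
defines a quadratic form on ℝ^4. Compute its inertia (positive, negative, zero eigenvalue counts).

Answer: (3, 1, 0)

Derivation:
step 0: pivot 12 → sign +
step 1: pivot 11/12 → sign +
step 2: pivot -1 → sign −
step 3: pivot 6/11 → sign +
signature = (3, 1, 0)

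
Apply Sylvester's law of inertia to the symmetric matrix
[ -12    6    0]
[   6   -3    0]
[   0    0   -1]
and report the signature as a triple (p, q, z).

step 0: pivot -12 → sign −
step 1: pivot -1 → sign −
step 2: row/col 2 already zero → sign 0
signature = (0, 2, 1)

Answer: (0, 2, 1)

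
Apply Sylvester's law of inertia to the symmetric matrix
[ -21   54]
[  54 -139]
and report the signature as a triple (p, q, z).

Answer: (0, 2, 0)

Derivation:
step 0: pivot -21 → sign −
step 1: pivot -1/7 → sign −
signature = (0, 2, 0)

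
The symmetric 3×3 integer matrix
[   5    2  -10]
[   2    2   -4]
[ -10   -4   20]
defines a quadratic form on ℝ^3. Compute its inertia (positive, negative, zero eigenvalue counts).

Answer: (2, 0, 1)

Derivation:
step 0: pivot 5 → sign +
step 1: pivot 6/5 → sign +
step 2: row/col 2 already zero → sign 0
signature = (2, 0, 1)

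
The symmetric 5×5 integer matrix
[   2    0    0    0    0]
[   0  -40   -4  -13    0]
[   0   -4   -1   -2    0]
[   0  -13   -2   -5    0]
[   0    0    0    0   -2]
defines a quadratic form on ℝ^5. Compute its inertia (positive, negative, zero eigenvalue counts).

step 0: pivot 2 → sign +
step 1: pivot -40 → sign −
step 2: pivot -3/5 → sign −
step 3: pivot 1/24 → sign +
step 4: pivot -2 → sign −
signature = (2, 3, 0)

Answer: (2, 3, 0)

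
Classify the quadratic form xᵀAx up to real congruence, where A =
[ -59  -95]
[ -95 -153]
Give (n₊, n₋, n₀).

step 0: pivot -59 → sign −
step 1: pivot -2/59 → sign −
signature = (0, 2, 0)

Answer: (0, 2, 0)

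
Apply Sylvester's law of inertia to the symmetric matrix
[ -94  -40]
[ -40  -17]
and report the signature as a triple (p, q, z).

step 0: pivot -94 → sign −
step 1: pivot 1/47 → sign +
signature = (1, 1, 0)

Answer: (1, 1, 0)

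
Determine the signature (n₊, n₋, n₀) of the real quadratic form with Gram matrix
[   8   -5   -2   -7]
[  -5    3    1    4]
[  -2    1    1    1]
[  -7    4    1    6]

Answer: (3, 1, 0)

Derivation:
step 0: pivot 8 → sign +
step 1: pivot -1/8 → sign −
step 2: pivot 1 → sign +
step 3: pivot 1 → sign +
signature = (3, 1, 0)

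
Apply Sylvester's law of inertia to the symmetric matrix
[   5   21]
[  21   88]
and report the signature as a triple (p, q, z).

Answer: (1, 1, 0)

Derivation:
step 0: pivot 5 → sign +
step 1: pivot -1/5 → sign −
signature = (1, 1, 0)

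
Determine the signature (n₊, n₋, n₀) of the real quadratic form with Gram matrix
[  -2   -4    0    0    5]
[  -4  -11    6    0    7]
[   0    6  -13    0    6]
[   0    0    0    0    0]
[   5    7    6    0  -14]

step 0: pivot -2 → sign −
step 1: pivot -3 → sign −
step 2: pivot -1 → sign −
step 3: pivot 3/2 → sign +
step 4: row/col 4 already zero → sign 0
signature = (1, 3, 1)

Answer: (1, 3, 1)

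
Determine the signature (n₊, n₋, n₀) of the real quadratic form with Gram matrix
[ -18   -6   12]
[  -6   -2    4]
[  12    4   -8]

step 0: pivot -18 → sign −
step 1: row/col 1 already zero → sign 0
step 2: row/col 2 already zero → sign 0
signature = (0, 1, 2)

Answer: (0, 1, 2)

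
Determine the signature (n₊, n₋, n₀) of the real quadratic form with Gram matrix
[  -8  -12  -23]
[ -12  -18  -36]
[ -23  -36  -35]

step 0: pivot -8 → sign −
step 1: pivot 249/8 → sign +
step 2: pivot -6/83 → sign −
signature = (1, 2, 0)

Answer: (1, 2, 0)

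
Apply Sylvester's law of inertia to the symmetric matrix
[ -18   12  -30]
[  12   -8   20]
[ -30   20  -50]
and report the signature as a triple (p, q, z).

step 0: pivot -18 → sign −
step 1: row/col 1 already zero → sign 0
step 2: row/col 2 already zero → sign 0
signature = (0, 1, 2)

Answer: (0, 1, 2)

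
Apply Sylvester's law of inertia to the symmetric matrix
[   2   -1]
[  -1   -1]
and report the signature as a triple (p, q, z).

Answer: (1, 1, 0)

Derivation:
step 0: pivot 2 → sign +
step 1: pivot -3/2 → sign −
signature = (1, 1, 0)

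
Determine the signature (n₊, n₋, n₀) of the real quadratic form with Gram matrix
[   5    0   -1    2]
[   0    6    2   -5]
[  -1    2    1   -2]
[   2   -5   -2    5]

Answer: (3, 0, 1)

Derivation:
step 0: pivot 5 → sign +
step 1: pivot 6 → sign +
step 2: pivot 2/15 → sign +
step 3: row/col 3 already zero → sign 0
signature = (3, 0, 1)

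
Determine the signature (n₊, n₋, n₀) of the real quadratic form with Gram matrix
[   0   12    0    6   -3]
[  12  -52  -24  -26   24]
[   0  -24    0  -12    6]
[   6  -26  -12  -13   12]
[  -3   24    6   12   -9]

step 0: pivot -52 → sign −
step 1: pivot 36/13 → sign +
step 2: pivot -1/4 → sign −
step 3: row/col 3 already zero → sign 0
step 4: row/col 4 already zero → sign 0
signature = (1, 2, 2)

Answer: (1, 2, 2)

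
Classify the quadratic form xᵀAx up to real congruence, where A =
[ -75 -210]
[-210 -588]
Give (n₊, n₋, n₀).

step 0: pivot -75 → sign −
step 1: row/col 1 already zero → sign 0
signature = (0, 1, 1)

Answer: (0, 1, 1)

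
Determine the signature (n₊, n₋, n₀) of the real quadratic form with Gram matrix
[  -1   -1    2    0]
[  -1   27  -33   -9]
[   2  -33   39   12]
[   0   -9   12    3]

step 0: pivot -1 → sign −
step 1: pivot 28 → sign +
step 2: pivot -3/4 → sign −
step 3: pivot 6/7 → sign +
signature = (2, 2, 0)

Answer: (2, 2, 0)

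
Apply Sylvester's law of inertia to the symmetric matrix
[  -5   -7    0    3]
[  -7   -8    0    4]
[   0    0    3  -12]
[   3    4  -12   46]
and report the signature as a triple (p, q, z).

step 0: pivot -5 → sign −
step 1: pivot 9/5 → sign +
step 2: pivot 3 → sign +
step 3: pivot -2/9 → sign −
signature = (2, 2, 0)

Answer: (2, 2, 0)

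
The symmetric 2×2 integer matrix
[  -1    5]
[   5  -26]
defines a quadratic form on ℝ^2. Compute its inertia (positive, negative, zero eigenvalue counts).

step 0: pivot -1 → sign −
step 1: pivot -1 → sign −
signature = (0, 2, 0)

Answer: (0, 2, 0)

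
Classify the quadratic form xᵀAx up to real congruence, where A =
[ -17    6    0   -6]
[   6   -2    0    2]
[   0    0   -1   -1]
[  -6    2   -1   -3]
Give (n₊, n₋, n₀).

Answer: (1, 2, 1)

Derivation:
step 0: pivot -17 → sign −
step 1: pivot 2/17 → sign +
step 2: pivot -1 → sign −
step 3: row/col 3 already zero → sign 0
signature = (1, 2, 1)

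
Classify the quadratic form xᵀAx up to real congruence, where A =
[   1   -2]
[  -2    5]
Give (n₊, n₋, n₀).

Answer: (2, 0, 0)

Derivation:
step 0: pivot 1 → sign +
step 1: pivot 1 → sign +
signature = (2, 0, 0)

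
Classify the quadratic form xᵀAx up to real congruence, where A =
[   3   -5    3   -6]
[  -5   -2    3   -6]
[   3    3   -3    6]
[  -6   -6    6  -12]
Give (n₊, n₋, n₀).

step 0: pivot 3 → sign +
step 1: pivot -31/3 → sign −
step 2: pivot 6/31 → sign +
step 3: row/col 3 already zero → sign 0
signature = (2, 1, 1)

Answer: (2, 1, 1)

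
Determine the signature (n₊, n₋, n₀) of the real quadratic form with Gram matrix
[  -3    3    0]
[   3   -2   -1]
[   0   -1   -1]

step 0: pivot -3 → sign −
step 1: pivot 1 → sign +
step 2: pivot -2 → sign −
signature = (1, 2, 0)

Answer: (1, 2, 0)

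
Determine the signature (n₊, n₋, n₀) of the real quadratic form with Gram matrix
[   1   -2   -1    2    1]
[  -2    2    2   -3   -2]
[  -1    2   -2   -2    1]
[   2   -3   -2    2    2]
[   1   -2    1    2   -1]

step 0: pivot 1 → sign +
step 1: pivot -2 → sign −
step 2: pivot -3 → sign −
step 3: pivot -3/2 → sign −
step 4: pivot -2/3 → sign −
signature = (1, 4, 0)

Answer: (1, 4, 0)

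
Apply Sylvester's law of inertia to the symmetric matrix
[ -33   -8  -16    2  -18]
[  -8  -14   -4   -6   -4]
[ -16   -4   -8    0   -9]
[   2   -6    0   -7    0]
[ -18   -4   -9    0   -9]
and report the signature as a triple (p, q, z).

step 0: pivot -33 → sign −
step 1: pivot -398/33 → sign −
step 2: pivot -48/199 → sign −
step 3: pivot 55/48 → sign +
step 4: pivot -3/55 → sign −
signature = (1, 4, 0)

Answer: (1, 4, 0)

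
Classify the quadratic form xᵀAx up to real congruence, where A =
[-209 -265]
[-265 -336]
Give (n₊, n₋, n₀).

Answer: (1, 1, 0)

Derivation:
step 0: pivot -209 → sign −
step 1: pivot 1/209 → sign +
signature = (1, 1, 0)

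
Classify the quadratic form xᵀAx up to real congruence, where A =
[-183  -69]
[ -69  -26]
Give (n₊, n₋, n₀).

step 0: pivot -183 → sign −
step 1: pivot 1/61 → sign +
signature = (1, 1, 0)

Answer: (1, 1, 0)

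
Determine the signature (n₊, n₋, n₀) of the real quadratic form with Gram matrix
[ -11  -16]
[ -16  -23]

step 0: pivot -11 → sign −
step 1: pivot 3/11 → sign +
signature = (1, 1, 0)

Answer: (1, 1, 0)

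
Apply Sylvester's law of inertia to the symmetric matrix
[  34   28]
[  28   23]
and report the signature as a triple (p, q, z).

step 0: pivot 34 → sign +
step 1: pivot -1/17 → sign −
signature = (1, 1, 0)

Answer: (1, 1, 0)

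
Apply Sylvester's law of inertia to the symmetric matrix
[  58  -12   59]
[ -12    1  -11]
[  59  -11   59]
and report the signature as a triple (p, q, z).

Answer: (1, 2, 0)

Derivation:
step 0: pivot 58 → sign +
step 1: pivot -43/29 → sign −
step 2: pivot -3/86 → sign −
signature = (1, 2, 0)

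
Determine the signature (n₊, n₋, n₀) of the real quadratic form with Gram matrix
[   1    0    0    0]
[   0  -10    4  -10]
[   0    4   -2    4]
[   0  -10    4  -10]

step 0: pivot 1 → sign +
step 1: pivot -10 → sign −
step 2: pivot -2/5 → sign −
step 3: row/col 3 already zero → sign 0
signature = (1, 2, 1)

Answer: (1, 2, 1)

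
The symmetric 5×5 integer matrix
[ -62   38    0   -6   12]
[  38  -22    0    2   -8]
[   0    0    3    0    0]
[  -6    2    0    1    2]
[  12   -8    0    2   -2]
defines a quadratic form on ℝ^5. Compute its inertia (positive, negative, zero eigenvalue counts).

step 0: pivot -62 → sign −
step 1: pivot 40/31 → sign +
step 2: pivot 3 → sign +
step 3: pivot -3/5 → sign −
step 4: row/col 4 already zero → sign 0
signature = (2, 2, 1)

Answer: (2, 2, 1)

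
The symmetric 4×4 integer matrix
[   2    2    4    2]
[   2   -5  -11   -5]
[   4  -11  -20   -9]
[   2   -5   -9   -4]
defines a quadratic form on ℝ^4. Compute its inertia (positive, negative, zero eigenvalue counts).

Answer: (3, 1, 0)

Derivation:
step 0: pivot 2 → sign +
step 1: pivot -7 → sign −
step 2: pivot 29/7 → sign +
step 3: pivot 1/29 → sign +
signature = (3, 1, 0)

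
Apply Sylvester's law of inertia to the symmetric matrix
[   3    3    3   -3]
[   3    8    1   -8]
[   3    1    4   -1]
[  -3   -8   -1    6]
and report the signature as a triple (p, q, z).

Answer: (3, 1, 0)

Derivation:
step 0: pivot 3 → sign +
step 1: pivot 5 → sign +
step 2: pivot 1/5 → sign +
step 3: pivot -2 → sign −
signature = (3, 1, 0)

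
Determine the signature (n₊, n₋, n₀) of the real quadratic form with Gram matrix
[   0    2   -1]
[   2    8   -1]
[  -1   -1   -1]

Answer: (1, 1, 1)

Derivation:
step 0: pivot 8 → sign +
step 1: pivot -1/2 → sign −
step 2: row/col 2 already zero → sign 0
signature = (1, 1, 1)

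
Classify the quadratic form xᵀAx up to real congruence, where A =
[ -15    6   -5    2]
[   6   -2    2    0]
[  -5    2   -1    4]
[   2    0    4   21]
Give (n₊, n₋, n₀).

Answer: (3, 1, 0)

Derivation:
step 0: pivot -15 → sign −
step 1: pivot 2/5 → sign +
step 2: pivot 2/3 → sign +
step 3: pivot 3 → sign +
signature = (3, 1, 0)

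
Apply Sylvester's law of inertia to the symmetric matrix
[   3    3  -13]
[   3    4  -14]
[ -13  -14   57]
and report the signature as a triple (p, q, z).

Answer: (2, 1, 0)

Derivation:
step 0: pivot 3 → sign +
step 1: pivot 1 → sign +
step 2: pivot -1/3 → sign −
signature = (2, 1, 0)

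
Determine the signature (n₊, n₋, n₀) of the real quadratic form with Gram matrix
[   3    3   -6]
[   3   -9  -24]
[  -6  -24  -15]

step 0: pivot 3 → sign +
step 1: pivot -12 → sign −
step 2: row/col 2 already zero → sign 0
signature = (1, 1, 1)

Answer: (1, 1, 1)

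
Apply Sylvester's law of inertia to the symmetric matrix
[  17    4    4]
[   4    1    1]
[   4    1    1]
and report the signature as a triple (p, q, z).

Answer: (2, 0, 1)

Derivation:
step 0: pivot 17 → sign +
step 1: pivot 1/17 → sign +
step 2: row/col 2 already zero → sign 0
signature = (2, 0, 1)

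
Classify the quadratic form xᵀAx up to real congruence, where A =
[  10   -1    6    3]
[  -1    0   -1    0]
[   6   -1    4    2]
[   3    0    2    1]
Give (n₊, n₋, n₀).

Answer: (3, 1, 0)

Derivation:
step 0: pivot 10 → sign +
step 1: pivot -1/10 → sign −
step 2: pivot 2 → sign +
step 3: pivot 1/2 → sign +
signature = (3, 1, 0)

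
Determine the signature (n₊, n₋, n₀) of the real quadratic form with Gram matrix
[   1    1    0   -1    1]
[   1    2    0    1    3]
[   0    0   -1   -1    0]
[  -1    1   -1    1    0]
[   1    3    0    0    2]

step 0: pivot 1 → sign +
step 1: pivot 1 → sign +
step 2: pivot -1 → sign −
step 3: pivot -3 → sign −
step 4: row/col 4 already zero → sign 0
signature = (2, 2, 1)

Answer: (2, 2, 1)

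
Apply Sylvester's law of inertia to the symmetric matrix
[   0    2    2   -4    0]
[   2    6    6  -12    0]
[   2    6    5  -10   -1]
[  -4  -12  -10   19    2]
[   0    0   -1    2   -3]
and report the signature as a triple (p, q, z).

step 0: pivot 6 → sign +
step 1: pivot -2/3 → sign −
step 2: pivot -1 → sign −
step 3: pivot -1 → sign −
step 4: pivot -2 → sign −
signature = (1, 4, 0)

Answer: (1, 4, 0)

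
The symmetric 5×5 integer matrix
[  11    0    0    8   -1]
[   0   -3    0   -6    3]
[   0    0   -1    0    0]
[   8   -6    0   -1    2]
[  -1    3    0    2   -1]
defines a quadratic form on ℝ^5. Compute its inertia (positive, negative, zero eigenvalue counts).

step 0: pivot 11 → sign +
step 1: pivot -3 → sign −
step 2: pivot -1 → sign −
step 3: pivot 57/11 → sign +
step 4: pivot -3/19 → sign −
signature = (2, 3, 0)

Answer: (2, 3, 0)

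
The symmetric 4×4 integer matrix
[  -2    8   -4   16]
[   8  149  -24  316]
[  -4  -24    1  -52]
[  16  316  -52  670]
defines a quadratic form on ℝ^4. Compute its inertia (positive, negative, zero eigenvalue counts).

Answer: (3, 1, 0)

Derivation:
step 0: pivot -2 → sign −
step 1: pivot 181 → sign +
step 2: pivot 29/181 → sign +
step 3: pivot 6/29 → sign +
signature = (3, 1, 0)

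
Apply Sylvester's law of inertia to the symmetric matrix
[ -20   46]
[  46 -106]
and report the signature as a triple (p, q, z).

Answer: (0, 2, 0)

Derivation:
step 0: pivot -20 → sign −
step 1: pivot -1/5 → sign −
signature = (0, 2, 0)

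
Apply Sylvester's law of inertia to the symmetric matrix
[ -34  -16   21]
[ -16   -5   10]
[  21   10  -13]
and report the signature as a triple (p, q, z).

Answer: (1, 2, 0)

Derivation:
step 0: pivot -34 → sign −
step 1: pivot 43/17 → sign +
step 2: pivot -3/86 → sign −
signature = (1, 2, 0)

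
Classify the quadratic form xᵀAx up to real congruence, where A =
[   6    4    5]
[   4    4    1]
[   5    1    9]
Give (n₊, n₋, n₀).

Answer: (3, 0, 0)

Derivation:
step 0: pivot 6 → sign +
step 1: pivot 4/3 → sign +
step 2: pivot 3/4 → sign +
signature = (3, 0, 0)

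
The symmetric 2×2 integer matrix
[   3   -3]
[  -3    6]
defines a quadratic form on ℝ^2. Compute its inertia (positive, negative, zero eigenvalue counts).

step 0: pivot 3 → sign +
step 1: pivot 3 → sign +
signature = (2, 0, 0)

Answer: (2, 0, 0)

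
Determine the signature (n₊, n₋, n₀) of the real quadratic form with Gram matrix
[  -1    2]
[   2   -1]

step 0: pivot -1 → sign −
step 1: pivot 3 → sign +
signature = (1, 1, 0)

Answer: (1, 1, 0)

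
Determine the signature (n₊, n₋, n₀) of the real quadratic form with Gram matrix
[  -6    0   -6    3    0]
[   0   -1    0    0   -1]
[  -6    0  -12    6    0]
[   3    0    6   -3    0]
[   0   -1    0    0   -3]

Answer: (0, 4, 1)

Derivation:
step 0: pivot -6 → sign −
step 1: pivot -1 → sign −
step 2: pivot -6 → sign −
step 3: pivot -2 → sign −
step 4: row/col 4 already zero → sign 0
signature = (0, 4, 1)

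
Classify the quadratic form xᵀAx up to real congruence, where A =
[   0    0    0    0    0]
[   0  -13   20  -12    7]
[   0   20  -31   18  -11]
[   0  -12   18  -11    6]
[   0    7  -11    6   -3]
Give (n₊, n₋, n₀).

step 0: pivot -13 → sign −
step 1: pivot -3/13 → sign −
step 2: pivot 1 → sign +
step 3: pivot 1 → sign +
step 4: row/col 4 already zero → sign 0
signature = (2, 2, 1)

Answer: (2, 2, 1)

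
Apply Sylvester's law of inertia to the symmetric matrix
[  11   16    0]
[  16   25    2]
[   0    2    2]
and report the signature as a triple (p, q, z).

step 0: pivot 11 → sign +
step 1: pivot 19/11 → sign +
step 2: pivot -6/19 → sign −
signature = (2, 1, 0)

Answer: (2, 1, 0)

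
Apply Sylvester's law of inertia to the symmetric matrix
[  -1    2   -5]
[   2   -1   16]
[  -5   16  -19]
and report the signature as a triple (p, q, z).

Answer: (1, 2, 0)

Derivation:
step 0: pivot -1 → sign −
step 1: pivot 3 → sign +
step 2: pivot -6 → sign −
signature = (1, 2, 0)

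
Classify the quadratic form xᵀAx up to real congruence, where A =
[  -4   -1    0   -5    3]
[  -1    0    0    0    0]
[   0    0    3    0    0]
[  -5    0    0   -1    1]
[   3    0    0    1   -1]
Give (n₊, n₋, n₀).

Answer: (2, 2, 1)

Derivation:
step 0: pivot -4 → sign −
step 1: pivot 1/4 → sign +
step 2: pivot 3 → sign +
step 3: pivot -1 → sign −
step 4: row/col 4 already zero → sign 0
signature = (2, 2, 1)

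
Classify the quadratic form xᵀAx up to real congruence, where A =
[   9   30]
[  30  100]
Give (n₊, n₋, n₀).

step 0: pivot 9 → sign +
step 1: row/col 1 already zero → sign 0
signature = (1, 0, 1)

Answer: (1, 0, 1)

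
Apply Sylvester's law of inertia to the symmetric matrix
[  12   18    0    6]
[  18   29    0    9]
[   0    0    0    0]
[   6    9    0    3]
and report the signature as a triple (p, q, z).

Answer: (2, 0, 2)

Derivation:
step 0: pivot 12 → sign +
step 1: pivot 2 → sign +
step 2: row/col 2 already zero → sign 0
step 3: row/col 3 already zero → sign 0
signature = (2, 0, 2)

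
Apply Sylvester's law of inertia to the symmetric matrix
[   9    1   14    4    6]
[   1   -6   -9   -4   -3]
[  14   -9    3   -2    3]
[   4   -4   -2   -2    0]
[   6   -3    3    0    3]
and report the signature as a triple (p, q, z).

step 0: pivot 9 → sign +
step 1: pivot -55/9 → sign −
step 2: pivot -6/11 → sign −
step 3: pivot 6/5 → sign +
step 4: row/col 4 already zero → sign 0
signature = (2, 2, 1)

Answer: (2, 2, 1)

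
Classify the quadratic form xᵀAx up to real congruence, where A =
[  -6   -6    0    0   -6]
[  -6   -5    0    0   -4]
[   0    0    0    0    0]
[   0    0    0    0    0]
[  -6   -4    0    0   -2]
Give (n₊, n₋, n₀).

step 0: pivot -6 → sign −
step 1: pivot 1 → sign +
step 2: row/col 2 already zero → sign 0
step 3: row/col 3 already zero → sign 0
step 4: row/col 4 already zero → sign 0
signature = (1, 1, 3)

Answer: (1, 1, 3)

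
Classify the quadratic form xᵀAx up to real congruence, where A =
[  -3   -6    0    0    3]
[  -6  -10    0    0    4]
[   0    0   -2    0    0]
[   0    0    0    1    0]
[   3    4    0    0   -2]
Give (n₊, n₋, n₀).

Answer: (2, 3, 0)

Derivation:
step 0: pivot -3 → sign −
step 1: pivot 2 → sign +
step 2: pivot -2 → sign −
step 3: pivot 1 → sign +
step 4: pivot -1 → sign −
signature = (2, 3, 0)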